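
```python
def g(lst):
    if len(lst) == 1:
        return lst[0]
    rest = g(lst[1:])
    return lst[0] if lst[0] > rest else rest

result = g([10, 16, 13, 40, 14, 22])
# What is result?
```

Recursive max over [10, 16, 13, 40, 14, 22] = 40

Answer: 40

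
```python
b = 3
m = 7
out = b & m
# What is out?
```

Trace:
`b = 3` → b = 3
`m = 7` → m = 7
`out = b & m` → out = 3
So out = 3

Answer: 3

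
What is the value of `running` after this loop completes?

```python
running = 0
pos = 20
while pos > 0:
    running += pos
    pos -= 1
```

Sum 20 down to 1
`running` takes the values: 0 → 20 → 39 → 57 → 74 → 90 → 105 → 119 → 132 → 144 → 155 → 165 → 174 → 182 → 189 → 195 → 200 → 204 → 207 → 209 → 210

Answer: 210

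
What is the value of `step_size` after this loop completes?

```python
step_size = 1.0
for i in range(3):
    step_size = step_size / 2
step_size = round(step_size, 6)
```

Halving LR 3 times: 1 / 2^3
`step_size` takes the values: 1.0 → 0.5 → 0.25 → 0.125

Answer: 0.125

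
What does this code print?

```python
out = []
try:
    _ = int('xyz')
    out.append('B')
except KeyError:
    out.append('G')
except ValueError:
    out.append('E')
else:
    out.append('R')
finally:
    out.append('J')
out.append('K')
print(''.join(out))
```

Execution trace: 'E' (except ValueError) → 'J' (finally) → 'K' (after the try/except). Output: EJK

Answer: EJK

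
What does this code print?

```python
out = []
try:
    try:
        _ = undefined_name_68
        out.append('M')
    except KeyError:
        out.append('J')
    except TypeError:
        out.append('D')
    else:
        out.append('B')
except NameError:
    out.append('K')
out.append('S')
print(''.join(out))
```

Execution trace: 'K' (outer except NameError) → 'S' (after the try/except). Output: KS

Answer: KS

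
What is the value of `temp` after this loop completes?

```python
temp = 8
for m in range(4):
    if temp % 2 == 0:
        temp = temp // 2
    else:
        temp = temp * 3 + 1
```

Collatz-style transformation from 8
`temp` takes the values: 8 → 4 → 2 → 1 → 4

Answer: 4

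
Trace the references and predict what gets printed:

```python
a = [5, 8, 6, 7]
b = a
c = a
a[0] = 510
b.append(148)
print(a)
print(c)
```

Key concept: multiple aliases.
Step by step:
`a = [5, 8, 6, 7]` → a = [5, 8, 6, 7]
`b = a` → b = [5, 8, 6, 7] (same object as a)
`c = a` → c = [5, 8, 6, 7] (same object as a, b)
`a[0] = 510` → a = [510, 8, 6, 7] (same object as b, c); b = [510, 8, 6, 7] (same object as a, c); c = [510, 8, 6, 7] (same object as a, b)
`b.append(148)` → a = [510, 8, 6, 7, 148] (same object as b, c); b = [510, 8, 6, 7, 148] (same object as a, c); c = [510, 8, 6, 7, 148] (same object as a, b)
`print(a)` → prints [510, 8, 6, 7, 148]
`print(c)` → prints [510, 8, 6, 7, 148]

Answer:
[510, 8, 6, 7, 148]
[510, 8, 6, 7, 148]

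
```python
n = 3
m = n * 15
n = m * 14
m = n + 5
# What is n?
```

Trace:
`n = 3` → n = 3
`m = n * 15` → m = 45
`n = m * 14` → n = 630
`m = n + 5` → m = 635
So n = 630

Answer: 630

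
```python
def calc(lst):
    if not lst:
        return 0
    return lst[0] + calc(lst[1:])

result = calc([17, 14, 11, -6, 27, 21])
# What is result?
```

17 + 14 + 11 + (-6) + 27 + 21 + 0 = 84

Answer: 84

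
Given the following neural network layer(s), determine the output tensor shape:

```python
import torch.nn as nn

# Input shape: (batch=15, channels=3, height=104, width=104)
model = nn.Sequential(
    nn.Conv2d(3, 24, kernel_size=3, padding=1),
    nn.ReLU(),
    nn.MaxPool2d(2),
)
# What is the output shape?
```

Input: (15, 3, 104, 104) -> after Conv2d: (15, 24, 104, 104) -> after ReLU: (15, 24, 104, 104) -> Output: (15, 24, 52, 52)

Answer: (15, 24, 52, 52)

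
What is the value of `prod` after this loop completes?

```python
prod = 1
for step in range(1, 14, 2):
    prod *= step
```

Product of 1, 3, 5, ... up to 13
`prod` takes the values: 1 → 3 → 15 → 105 → 945 → 10395 → 135135

Answer: 135135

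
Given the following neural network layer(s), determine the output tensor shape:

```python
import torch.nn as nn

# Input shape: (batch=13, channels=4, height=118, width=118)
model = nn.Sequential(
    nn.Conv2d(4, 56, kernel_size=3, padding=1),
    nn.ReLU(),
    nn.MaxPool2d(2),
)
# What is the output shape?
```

Input: (13, 4, 118, 118) -> after Conv2d: (13, 56, 118, 118) -> after ReLU: (13, 56, 118, 118) -> Output: (13, 56, 59, 59)

Answer: (13, 56, 59, 59)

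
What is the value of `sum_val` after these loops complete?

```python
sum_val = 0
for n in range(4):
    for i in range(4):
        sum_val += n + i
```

Sum of all n+i for n,i in 4x4
`sum_val` takes the values: 0 → 1 → 3 → 6 → 7 → 9 → 12 → 16 → 18 → 21 → 25 → 30 → 33 → 37 → 42 → 48

Answer: 48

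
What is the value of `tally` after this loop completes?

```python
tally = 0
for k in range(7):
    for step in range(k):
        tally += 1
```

Triangle number: 0+1+2+...+6
`tally` takes the values: 0 → 1 → 2 → 3 → 4 → 5 → 6 → 7 → 8 → 9 → 10 → 11 → 12 → 13 → 14 → 15 → 16 → 17 → 18 → 19 → 20 → 21

Answer: 21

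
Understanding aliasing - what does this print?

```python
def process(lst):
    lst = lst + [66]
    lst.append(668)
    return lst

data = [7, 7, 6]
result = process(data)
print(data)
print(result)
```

Key concept: rebinding parameter vs mutation.
Step by step:
`data = [7, 7, 6]` → data = [7, 7, 6]
`result = process(data)` → result = [7, 7, 6, 66, 668]
`print(data)` → prints [7, 7, 6]
`print(result)` → prints [7, 7, 6, 66, 668]

Answer:
[7, 7, 6]
[7, 7, 6, 66, 668]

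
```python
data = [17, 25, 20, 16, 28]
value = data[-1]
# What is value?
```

Trace:
`data = [17, 25, 20, 16, 28]` → data = [17, 25, 20, 16, 28]
`value = data[-1]` → value = 28
So value = 28

Answer: 28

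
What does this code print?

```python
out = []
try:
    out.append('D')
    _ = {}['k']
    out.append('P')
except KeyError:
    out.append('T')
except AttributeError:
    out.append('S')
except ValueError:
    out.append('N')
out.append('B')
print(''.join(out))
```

Execution trace: 'D' (try body) → 'T' (except KeyError) → 'B' (after the try/except). Output: DTB

Answer: DTB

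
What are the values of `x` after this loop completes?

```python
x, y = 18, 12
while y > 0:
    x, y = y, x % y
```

GCD of 18 and 12
`x` takes the values: 18 → 12 → 6

Answer: 6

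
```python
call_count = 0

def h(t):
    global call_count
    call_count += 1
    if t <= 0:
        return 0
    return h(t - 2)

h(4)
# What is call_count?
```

Linear recursion stepping by 2: 3 calls from t=4 down to ≤0.

Answer: 3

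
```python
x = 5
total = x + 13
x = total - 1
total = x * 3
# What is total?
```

Trace:
`x = 5` → x = 5
`total = x + 13` → total = 18
`x = total - 1` → x = 17
`total = x * 3` → total = 51
So total = 51

Answer: 51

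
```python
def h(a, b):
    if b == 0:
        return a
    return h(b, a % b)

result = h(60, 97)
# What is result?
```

h(60, 97) -> h(97, 60) -> h(60, 37) -> h(37, 23) -> h(23, 14) -> h(14, 9) -> h(9, 5) -> h(5, 4) -> h(4, 1) -> h(1, 0) -> 1

Answer: 1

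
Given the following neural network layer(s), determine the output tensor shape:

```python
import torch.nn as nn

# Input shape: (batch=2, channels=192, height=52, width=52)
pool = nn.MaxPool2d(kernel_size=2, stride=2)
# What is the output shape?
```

Input: (2, 192, 52, 52) -> Output: (2, 192, 26, 26)

Answer: (2, 192, 26, 26)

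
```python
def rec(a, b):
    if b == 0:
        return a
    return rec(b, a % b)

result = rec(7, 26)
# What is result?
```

rec(7, 26) -> rec(26, 7) -> rec(7, 5) -> rec(5, 2) -> rec(2, 1) -> rec(1, 0) -> 1

Answer: 1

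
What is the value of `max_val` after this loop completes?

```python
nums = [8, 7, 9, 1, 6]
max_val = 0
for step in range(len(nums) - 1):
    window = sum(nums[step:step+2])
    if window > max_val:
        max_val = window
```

Max sum of 2-element window in [8, 7, 9, 1, 6]
`max_val` takes the values: 0 → 15 → 16

Answer: 16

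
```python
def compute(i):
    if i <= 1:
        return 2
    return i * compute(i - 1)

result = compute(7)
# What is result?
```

compute(7) = 7 * 6 * 5 * 4 * 3 * 2 * 2 = 10080

Answer: 10080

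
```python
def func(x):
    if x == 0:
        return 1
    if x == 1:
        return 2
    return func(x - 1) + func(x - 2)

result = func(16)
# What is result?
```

Build up from base cases: func(0)=1, func(1)=2, func(2)=3, func(3)=5, func(4)=8, func(5)=13, func(6)=21, ..., func(16)=2584

Answer: 2584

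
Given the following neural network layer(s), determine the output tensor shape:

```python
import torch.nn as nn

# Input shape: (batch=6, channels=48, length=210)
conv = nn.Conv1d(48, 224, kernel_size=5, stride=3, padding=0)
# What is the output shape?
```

Input: (6, 48, 210) -> Output: (6, 224, 69)

Answer: (6, 224, 69)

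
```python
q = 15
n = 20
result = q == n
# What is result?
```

Trace:
`q = 15` → q = 15
`n = 20` → n = 20
`result = q == n` → result = False
So result = False

Answer: False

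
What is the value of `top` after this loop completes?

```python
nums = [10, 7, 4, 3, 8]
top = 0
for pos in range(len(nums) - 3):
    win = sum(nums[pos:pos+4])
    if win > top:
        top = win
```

Max sum of 4-element window in [10, 7, 4, 3, 8]
`top` takes the values: 0 → 24

Answer: 24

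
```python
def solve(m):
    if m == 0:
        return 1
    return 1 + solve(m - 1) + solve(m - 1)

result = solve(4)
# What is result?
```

solve(m) = 1 + 2·solve(m-1), solve(0)=1. Closed form: (1+1)·2^4 - 1 = 31.

Answer: 31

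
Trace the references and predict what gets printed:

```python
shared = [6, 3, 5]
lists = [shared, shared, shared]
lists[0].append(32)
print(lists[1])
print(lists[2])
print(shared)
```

Key concept: list of same reference.
Step by step:
`shared = [6, 3, 5]` → shared = [6, 3, 5]
`lists = [shared, shared, shared]` → lists = [[6, 3, 5], [6, 3, 5], [6, 3, 5]]
`lists[0].append(32)` → shared = [6, 3, 5, 32]; lists = [[6, 3, 5, 32], [6, 3, 5, 32], [6, 3, 5, 32]]
`print(lists[1])` → prints [6, 3, 5, 32]
`print(lists[2])` → prints [6, 3, 5, 32]
`print(shared)` → prints [6, 3, 5, 32]

Answer:
[6, 3, 5, 32]
[6, 3, 5, 32]
[6, 3, 5, 32]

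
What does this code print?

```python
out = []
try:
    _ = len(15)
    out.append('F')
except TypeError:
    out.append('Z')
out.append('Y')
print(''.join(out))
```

Execution trace: 'Z' (except TypeError) → 'Y' (after the try/except). Output: ZY

Answer: ZY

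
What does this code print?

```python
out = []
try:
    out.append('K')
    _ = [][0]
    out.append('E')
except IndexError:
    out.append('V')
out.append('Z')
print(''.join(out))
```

Execution trace: 'K' (try body) → 'V' (except IndexError) → 'Z' (after the try/except). Output: KVZ

Answer: KVZ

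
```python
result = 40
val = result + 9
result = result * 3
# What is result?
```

Trace:
`result = 40` → result = 40
`val = result + 9` → val = 49
`result = result * 3` → result = 120
So result = 120

Answer: 120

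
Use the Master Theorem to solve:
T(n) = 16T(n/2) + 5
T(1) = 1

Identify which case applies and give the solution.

a=16, b=2, f(n)=5. log_2(16) = 4. Since c=0 < 4, Case 1 applies: T(n) = Θ(n^log_b(a)) = O(n^4).

Answer: O(n^4) - Case 1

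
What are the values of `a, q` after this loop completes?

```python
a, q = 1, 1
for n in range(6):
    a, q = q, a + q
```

Fibonacci: after 6 iterations
`a, q` takes the values: (1, 1) → (1, 2) → (2, 3) → (3, 5) → (5, 8) → (8, 13) → (13, 21)

Answer: 13, 21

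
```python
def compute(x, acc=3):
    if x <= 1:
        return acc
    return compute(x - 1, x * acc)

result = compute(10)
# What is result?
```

Accumulator trace (n, acc): (10, 3) -> (9, 30) -> (8, 270) -> (7, 2160) -> (6, 15120) -> (5, 90720) -> (4, 453600) -> (3, 1814400) -> (2, 5443200) -> (1, 10886400) -> return 10886400

Answer: 10886400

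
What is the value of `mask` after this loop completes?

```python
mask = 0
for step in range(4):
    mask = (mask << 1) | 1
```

Build 4 consecutive 1-bits: 0b1111
`mask` takes the values: 0 → 1 → 3 → 7 → 15

Answer: 15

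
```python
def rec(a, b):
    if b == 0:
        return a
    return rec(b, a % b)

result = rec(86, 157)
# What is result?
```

rec(86, 157) -> rec(157, 86) -> rec(86, 71) -> rec(71, 15) -> rec(15, 11) -> rec(11, 4) -> rec(4, 3) -> rec(3, 1) -> rec(1, 0) -> 1

Answer: 1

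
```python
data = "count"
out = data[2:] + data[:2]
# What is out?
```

Trace:
`data = "count"` → data = 'count'
`out = data[2:] + data[:2]` → out = 'untco'
So out = 'untco'

Answer: 'untco'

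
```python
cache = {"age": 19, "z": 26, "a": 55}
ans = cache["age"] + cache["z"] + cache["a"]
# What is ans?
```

Trace:
`cache = {"age": 19, "z": 26, "a": 55}` → cache = {'age': 19, 'z': 26, 'a': 55}
`ans = cache["age"] + cache["z"] + cache["a"]` → ans = 100
So ans = 100

Answer: 100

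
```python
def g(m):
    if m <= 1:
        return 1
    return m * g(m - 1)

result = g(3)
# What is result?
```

g(3) = 3 * 2 * 1 = 6

Answer: 6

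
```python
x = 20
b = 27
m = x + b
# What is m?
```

Trace:
`x = 20` → x = 20
`b = 27` → b = 27
`m = x + b` → m = 47
So m = 47

Answer: 47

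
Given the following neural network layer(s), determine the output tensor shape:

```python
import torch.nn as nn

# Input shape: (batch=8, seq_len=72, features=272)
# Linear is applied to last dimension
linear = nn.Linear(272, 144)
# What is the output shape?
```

Input: (8, 72, 272) -> Output: (8, 72, 144)

Answer: (8, 72, 144)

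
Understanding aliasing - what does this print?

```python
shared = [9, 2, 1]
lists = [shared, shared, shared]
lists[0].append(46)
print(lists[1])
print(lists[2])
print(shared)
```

Key concept: list of same reference.
Step by step:
`shared = [9, 2, 1]` → shared = [9, 2, 1]
`lists = [shared, shared, shared]` → lists = [[9, 2, 1], [9, 2, 1], [9, 2, 1]]
`lists[0].append(46)` → shared = [9, 2, 1, 46]; lists = [[9, 2, 1, 46], [9, 2, 1, 46], [9, 2, 1, 46]]
`print(lists[1])` → prints [9, 2, 1, 46]
`print(lists[2])` → prints [9, 2, 1, 46]
`print(shared)` → prints [9, 2, 1, 46]

Answer:
[9, 2, 1, 46]
[9, 2, 1, 46]
[9, 2, 1, 46]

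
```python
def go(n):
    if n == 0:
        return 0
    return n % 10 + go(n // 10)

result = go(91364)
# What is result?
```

Sum of digits of 91364: 4 + 6 + 3 + 1 + 9 = 23

Answer: 23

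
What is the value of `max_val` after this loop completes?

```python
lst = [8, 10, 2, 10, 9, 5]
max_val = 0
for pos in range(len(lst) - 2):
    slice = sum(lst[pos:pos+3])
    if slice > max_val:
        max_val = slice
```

Max sum of 3-element window in [8, 10, 2, 10, 9, 5]
`max_val` takes the values: 0 → 20 → 22 → 24

Answer: 24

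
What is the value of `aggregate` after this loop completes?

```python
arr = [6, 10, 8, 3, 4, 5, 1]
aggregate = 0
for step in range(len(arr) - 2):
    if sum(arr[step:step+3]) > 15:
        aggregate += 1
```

Count windows with sum > 15
`aggregate` takes the values: 0 → 1 → 2

Answer: 2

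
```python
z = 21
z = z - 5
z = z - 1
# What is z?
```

Trace:
`z = 21` → z = 21
`z = z - 5` → z = 16
`z = z - 1` → z = 15
So z = 15

Answer: 15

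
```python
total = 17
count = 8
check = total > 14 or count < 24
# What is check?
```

Trace:
`total = 17` → total = 17
`count = 8` → count = 8
`check = total > 14 or count < 24` → check = True
So check = True

Answer: True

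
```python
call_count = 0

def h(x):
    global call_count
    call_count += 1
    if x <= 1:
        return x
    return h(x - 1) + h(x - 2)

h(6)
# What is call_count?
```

Calls(x) = 1 + Calls(x-1) + Calls(x-2); Calls(0)=Calls(1)=1. For x=6 this gives 25.

Answer: 25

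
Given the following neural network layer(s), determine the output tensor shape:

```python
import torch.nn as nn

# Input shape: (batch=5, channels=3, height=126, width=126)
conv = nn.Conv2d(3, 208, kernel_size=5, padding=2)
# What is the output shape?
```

Input: (5, 3, 126, 126) -> Output: (5, 208, 126, 126)

Answer: (5, 208, 126, 126)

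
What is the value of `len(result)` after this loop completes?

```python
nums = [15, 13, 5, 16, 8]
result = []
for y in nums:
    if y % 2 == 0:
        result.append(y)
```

Count even numbers in [15, 13, 5, 16, 8]
`result` takes the values: [] → [16] → [16, 8]
So `len(result)` = 2

Answer: 2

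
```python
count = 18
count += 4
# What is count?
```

Trace:
`count = 18` → count = 18
`count += 4` → count = 22
So count = 22

Answer: 22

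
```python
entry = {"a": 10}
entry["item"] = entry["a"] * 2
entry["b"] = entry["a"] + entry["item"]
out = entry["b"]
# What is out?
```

Trace:
`entry = {"a": 10}` → entry = {'a': 10}
`entry["item"] = entry["a"] * 2` → entry = {'a': 10, 'item': 20}
`entry["b"] = entry["a"] + entry["item"]` → entry = {'a': 10, 'item': 20, 'b': 30}
`out = entry["b"]` → out = 30
So out = 30

Answer: 30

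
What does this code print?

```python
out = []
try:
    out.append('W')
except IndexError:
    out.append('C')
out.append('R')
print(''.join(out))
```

Execution trace: 'W' (try body, no exception) → 'R' (after the try/except). Output: WR

Answer: WR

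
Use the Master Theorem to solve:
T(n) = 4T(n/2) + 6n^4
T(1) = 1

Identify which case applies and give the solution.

a=4, b=2, f(n)=6n^4. log_2(4) = 2. Since c=4 > 2 and the regularity condition holds (4(n/2)^4 = (4/2^4)n^4 with 4/2^4 < 1), Case 3 applies: T(n) = Θ(f(n)) = O(n^4).

Answer: O(n^4) - Case 3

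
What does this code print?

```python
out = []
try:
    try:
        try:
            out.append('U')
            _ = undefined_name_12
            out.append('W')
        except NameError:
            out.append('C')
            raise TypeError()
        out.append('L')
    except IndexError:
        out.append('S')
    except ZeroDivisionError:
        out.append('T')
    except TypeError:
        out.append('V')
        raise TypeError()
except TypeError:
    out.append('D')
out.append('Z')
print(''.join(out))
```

Execution trace: 'U' (inner try body) → 'C' (inner except NameError) → 'V' (except TypeError) → 'D' (outer except TypeError) → 'Z' (after the try/except). Output: UCVDZ

Answer: UCVDZ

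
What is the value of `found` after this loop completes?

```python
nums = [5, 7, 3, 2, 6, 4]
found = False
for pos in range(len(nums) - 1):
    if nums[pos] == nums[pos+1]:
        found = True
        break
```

Check consecutive duplicates in [5, 7, 3, 2, 6, 4]
`found` takes the values: False

Answer: False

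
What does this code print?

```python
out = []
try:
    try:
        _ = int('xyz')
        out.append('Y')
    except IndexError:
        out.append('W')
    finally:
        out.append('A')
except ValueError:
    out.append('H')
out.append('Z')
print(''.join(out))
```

Execution trace: 'A' (inner finally) → 'H' (outer except ValueError) → 'Z' (after the try/except). Output: AHZ

Answer: AHZ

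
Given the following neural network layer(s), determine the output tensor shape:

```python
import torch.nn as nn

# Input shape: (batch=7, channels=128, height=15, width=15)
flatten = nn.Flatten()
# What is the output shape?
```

Input: (7, 128, 15, 15) -> Output: (7, 28800)

Answer: (7, 28800)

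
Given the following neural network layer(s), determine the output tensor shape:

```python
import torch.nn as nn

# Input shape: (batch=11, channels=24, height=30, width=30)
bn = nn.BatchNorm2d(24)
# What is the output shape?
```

Input: (11, 24, 30, 30) -> Output: (11, 24, 30, 30)

Answer: (11, 24, 30, 30)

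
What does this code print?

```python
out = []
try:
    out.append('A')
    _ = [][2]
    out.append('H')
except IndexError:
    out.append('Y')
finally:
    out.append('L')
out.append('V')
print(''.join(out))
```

Execution trace: 'A' (try body) → 'Y' (except IndexError) → 'L' (finally) → 'V' (after the try/except). Output: AYLV

Answer: AYLV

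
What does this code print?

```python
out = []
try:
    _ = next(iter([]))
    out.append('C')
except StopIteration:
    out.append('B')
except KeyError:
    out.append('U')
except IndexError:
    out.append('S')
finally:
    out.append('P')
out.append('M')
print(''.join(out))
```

Execution trace: 'B' (except StopIteration) → 'P' (finally) → 'M' (after the try/except). Output: BPM

Answer: BPM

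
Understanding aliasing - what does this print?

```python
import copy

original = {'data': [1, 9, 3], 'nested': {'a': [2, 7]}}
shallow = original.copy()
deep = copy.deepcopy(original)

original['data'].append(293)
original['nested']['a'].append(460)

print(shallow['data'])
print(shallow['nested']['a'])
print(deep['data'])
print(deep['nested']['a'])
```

Key concept: comparing shallow vs deep copy.
Step by step:
`original = {'data': [1, 9, 3], 'nested': {'a': [2, 7]}}` → original = {'data': [1, 9, 3], 'nested': {'a': [2, 7]}}
`shallow = original.copy()` → shallow = {'data': [1, 9, 3], 'nested': {'a': [2, 7]}}
`deep = copy.deepcopy(original)` → deep = {'data': [1, 9, 3], 'nested': {'a': [2, 7]}}
`original['data'].append(293)` → original = {'data': [1, 9, 3, 293], 'nested': {'a': [2, 7]}}; shallow = {'data': [1, 9, 3, 293], 'nested': {'a': [2, 7]}}
`original['nested']['a'].append(460)` → original = {'data': [1, 9, 3, 293], 'nested': {'a': [2, 7, 460]}}; shallow = {'data': [1, 9, 3, 293], 'nested': {'a': [2, 7, 460]}}
`print(shallow['data'])` → prints [1, 9, 3, 293]
`print(shallow['nested']['a'])` → prints [2, 7, 460]
`print(deep['data'])` → prints [1, 9, 3]
`print(deep['nested']['a'])` → prints [2, 7]

Answer:
[1, 9, 3, 293]
[2, 7, 460]
[1, 9, 3]
[2, 7]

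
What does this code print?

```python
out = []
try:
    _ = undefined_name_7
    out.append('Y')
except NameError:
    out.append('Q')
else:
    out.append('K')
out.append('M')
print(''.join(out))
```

Execution trace: 'Q' (except NameError) → 'M' (after the try/except). Output: QM

Answer: QM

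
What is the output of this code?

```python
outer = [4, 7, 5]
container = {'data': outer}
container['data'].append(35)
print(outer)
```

Key concept: dict holds reference to list.
Step by step:
`outer = [4, 7, 5]` → outer = [4, 7, 5]
`container = {'data': outer}` → container = {'data': [4, 7, 5]}
`container['data'].append(35)` → outer = [4, 7, 5, 35]; container = {'data': [4, 7, 5, 35]}
`print(outer)` → prints [4, 7, 5, 35]

Answer: [4, 7, 5, 35]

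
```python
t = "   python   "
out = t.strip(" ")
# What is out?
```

Trace:
`t = "   python   "` → t = '   python   '
`out = t.strip(" ")` → out = 'python'
So out = 'python'

Answer: 'python'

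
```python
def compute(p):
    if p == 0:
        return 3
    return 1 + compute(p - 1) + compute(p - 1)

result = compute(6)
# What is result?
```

compute(p) = 1 + 2·compute(p-1), compute(0)=3. Closed form: (3+1)·2^6 - 1 = 255.

Answer: 255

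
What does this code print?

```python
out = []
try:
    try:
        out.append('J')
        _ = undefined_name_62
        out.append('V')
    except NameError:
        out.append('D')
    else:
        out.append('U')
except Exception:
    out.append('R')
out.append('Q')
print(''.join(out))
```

Execution trace: 'J' (inner try body) → 'D' (inner except NameError) → 'Q' (after the try/except). Output: JDQ

Answer: JDQ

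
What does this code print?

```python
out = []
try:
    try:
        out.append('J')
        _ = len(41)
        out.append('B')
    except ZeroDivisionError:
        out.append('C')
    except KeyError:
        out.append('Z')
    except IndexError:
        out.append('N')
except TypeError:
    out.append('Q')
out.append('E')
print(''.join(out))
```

Execution trace: 'J' (try body) → 'Q' (outer except TypeError) → 'E' (after the try/except). Output: JQE

Answer: JQE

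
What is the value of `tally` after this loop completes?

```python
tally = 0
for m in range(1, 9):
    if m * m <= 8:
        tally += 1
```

Count numbers where m² ≤ 8
`tally` takes the values: 0 → 1 → 2

Answer: 2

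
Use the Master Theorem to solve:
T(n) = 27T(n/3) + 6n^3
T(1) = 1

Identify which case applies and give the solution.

a=27, b=3, f(n)=6n^3. log_3(27) = 3. Since c=3 = 3, Case 2 applies: T(n) = Θ(n^log_b(a) · log n) = O(n^3 log n).

Answer: O(n^3 log n) - Case 2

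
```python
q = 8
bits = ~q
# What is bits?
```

Trace:
`q = 8` → q = 8
`bits = ~q` → bits = -9
So bits = -9

Answer: -9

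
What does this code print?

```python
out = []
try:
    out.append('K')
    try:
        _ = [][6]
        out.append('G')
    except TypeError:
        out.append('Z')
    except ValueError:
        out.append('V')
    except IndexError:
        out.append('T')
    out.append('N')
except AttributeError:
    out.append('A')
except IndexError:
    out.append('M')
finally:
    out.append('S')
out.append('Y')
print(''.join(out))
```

Execution trace: 'K' (try body) → 'T' (inner except IndexError) → 'N' (try body, no exception) → 'S' (finally) → 'Y' (after the try/except). Output: KTNSY

Answer: KTNSY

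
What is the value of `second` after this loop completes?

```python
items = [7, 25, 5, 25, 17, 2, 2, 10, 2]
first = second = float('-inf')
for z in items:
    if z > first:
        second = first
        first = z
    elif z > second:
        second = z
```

Second largest (with repeats) in [7, 25, 5, 25, 17, 2, 2, 10, 2]
`second` takes the values: -inf → 7 → 25

Answer: 25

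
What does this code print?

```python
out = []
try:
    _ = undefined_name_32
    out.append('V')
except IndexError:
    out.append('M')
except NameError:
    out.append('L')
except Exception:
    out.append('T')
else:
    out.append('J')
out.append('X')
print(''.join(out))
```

Execution trace: 'L' (except NameError) → 'X' (after the try/except). Output: LX

Answer: LX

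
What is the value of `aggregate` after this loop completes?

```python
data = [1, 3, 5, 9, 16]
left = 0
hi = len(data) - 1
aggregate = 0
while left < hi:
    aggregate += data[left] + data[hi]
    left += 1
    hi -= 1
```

Sum of pairs from ends
`aggregate` takes the values: 0 → 17 → 29

Answer: 29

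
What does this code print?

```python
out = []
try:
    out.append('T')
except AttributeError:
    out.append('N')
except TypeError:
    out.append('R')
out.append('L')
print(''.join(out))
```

Execution trace: 'T' (try body, no exception) → 'L' (after the try/except). Output: TL

Answer: TL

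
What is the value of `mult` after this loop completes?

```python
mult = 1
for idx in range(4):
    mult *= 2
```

2^4 = 16
`mult` takes the values: 1 → 2 → 4 → 8 → 16

Answer: 16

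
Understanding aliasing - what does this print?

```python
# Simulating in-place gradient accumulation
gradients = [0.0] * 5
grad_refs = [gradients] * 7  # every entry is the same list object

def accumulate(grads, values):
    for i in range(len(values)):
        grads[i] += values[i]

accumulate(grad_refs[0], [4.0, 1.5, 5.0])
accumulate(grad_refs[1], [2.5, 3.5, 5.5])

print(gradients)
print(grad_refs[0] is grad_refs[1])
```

Key concept: gradient accumulation aliasing.
Step by step:
`gradients = [0.0] * 5` → gradients = [0.0, 0.0, 0.0, 0.0, 0.0]
`grad_refs = [gradients] * 7` → grad_refs = [[0.0, 0.0, 0.0, 0.0, 0.0], [0.0, 0.0, 0.0, 0.0, 0.0], [0.0, 0.0, 0.0, 0.0, 0.0], [0.0, 0.0, 0.0, 0.0, 0.0], [0.0, 0.0, 0.0, 0.0, 0.0], [0.0, 0.0, 0.0, 0.0, 0.0], [0.0, 0.0, 0.0, 0.0, 0.0]]
`accumulate(grad_refs[0], [4.0, 1.5, 5.0])` → gradients = [4.0, 1.5, 5.0, 0.0, 0.0]; grad_refs = [[4.0, 1.5, 5.0, 0.0, 0.0], [4.0, 1.5, 5.0, 0.0, 0.0], [4.0, 1.5, 5.0, 0.0, 0.0], [4.0, 1.5, 5.0, 0.0, 0.0], [4.0, 1.5, 5.0, 0.0, 0.0], [4.0, 1.5, 5.0, 0.0, 0.0], [4.0, 1.5, 5.0, 0.0, 0.0]]
`accumulate(grad_refs[1], [2.5, 3.5, 5.5])` → gradients = [6.5, 5.0, 10.5, 0.0, 0.0]; grad_refs = [[6.5, 5.0, 10.5, 0.0, 0.0], [6.5, 5.0, 10.5, 0.0, 0.0], [6.5, 5.0, 10.5, 0.0, 0.0], [6.5, 5.0, 10.5, 0.0, 0.0], [6.5, 5.0, 10.5, 0.0, 0.0], [6.5, 5.0, 10.5, 0.0, 0.0], [6.5, 5.0, 10.5, 0.0, 0.0]]
`print(gradients)` → prints [6.5, 5.0, 10.5, 0.0, 0.0]
`print(grad_refs[0] is grad_refs[1])` → prints True

Answer:
[6.5, 5.0, 10.5, 0.0, 0.0]
True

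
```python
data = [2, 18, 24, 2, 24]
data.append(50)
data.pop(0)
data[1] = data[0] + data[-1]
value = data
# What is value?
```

Trace:
`data = [2, 18, 24, 2, 24]` → data = [2, 18, 24, 2, 24]
`data.append(50)` → data = [2, 18, 24, 2, 24, 50]
`data.pop(0)` → data = [18, 24, 2, 24, 50]
`data[1] = data[0] + data[-1]` → data = [18, 68, 2, 24, 50]
`value = data` → value = [18, 68, 2, 24, 50]
So value = [18, 68, 2, 24, 50]

Answer: [18, 68, 2, 24, 50]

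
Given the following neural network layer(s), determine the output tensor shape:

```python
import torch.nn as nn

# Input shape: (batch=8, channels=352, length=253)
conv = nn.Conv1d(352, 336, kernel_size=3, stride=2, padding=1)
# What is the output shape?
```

Input: (8, 352, 253) -> Output: (8, 336, 127)

Answer: (8, 336, 127)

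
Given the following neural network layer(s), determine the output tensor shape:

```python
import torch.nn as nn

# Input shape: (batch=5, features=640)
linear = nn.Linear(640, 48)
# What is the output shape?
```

Input: (5, 640) -> Output: (5, 48)

Answer: (5, 48)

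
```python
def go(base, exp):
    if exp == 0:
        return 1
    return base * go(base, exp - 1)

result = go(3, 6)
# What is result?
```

go(3, 6) = 3 * 3 * 3 * 3 * 3 * 3 = 729

Answer: 729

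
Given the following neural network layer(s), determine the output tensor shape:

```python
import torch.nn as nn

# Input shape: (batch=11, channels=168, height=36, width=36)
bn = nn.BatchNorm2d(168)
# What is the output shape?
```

Input: (11, 168, 36, 36) -> Output: (11, 168, 36, 36)

Answer: (11, 168, 36, 36)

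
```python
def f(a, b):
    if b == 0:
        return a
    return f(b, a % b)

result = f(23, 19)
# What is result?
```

f(23, 19) -> f(19, 4) -> f(4, 3) -> f(3, 1) -> f(1, 0) -> 1

Answer: 1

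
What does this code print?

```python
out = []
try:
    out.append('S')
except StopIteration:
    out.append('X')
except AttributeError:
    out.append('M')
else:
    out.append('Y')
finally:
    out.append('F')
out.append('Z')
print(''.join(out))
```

Execution trace: 'S' (try body, no exception) → 'Y' (else) → 'F' (finally) → 'Z' (after the try/except). Output: SYFZ

Answer: SYFZ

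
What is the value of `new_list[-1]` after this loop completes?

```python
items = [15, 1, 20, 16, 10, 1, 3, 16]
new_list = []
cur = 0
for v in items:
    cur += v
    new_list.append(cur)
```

Cumulative sum ends at 82
`new_list` takes the values: [] → [15] → [15, 16] → [15, 16, 36] → [15, 16, 36, 52] → [15, 16, 36, 52, 62] → [15, 16, 36, 52, 62, 63] → [15, 16, 36, 52, 62, 63, 66] → [15, 16, 36, 52, 62, 63, 66, 82]
So `new_list[-1]` = 82

Answer: 82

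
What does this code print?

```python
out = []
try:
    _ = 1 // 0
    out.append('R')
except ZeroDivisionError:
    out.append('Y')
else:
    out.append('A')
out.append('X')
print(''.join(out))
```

Execution trace: 'Y' (except ZeroDivisionError) → 'X' (after the try/except). Output: YX

Answer: YX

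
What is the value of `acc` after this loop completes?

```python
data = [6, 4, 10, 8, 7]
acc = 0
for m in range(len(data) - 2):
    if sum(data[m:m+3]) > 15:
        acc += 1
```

Count windows with sum > 15
`acc` takes the values: 0 → 1 → 2 → 3

Answer: 3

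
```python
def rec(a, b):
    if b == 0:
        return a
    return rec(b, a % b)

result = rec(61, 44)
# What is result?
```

rec(61, 44) -> rec(44, 17) -> rec(17, 10) -> rec(10, 7) -> rec(7, 3) -> rec(3, 1) -> rec(1, 0) -> 1

Answer: 1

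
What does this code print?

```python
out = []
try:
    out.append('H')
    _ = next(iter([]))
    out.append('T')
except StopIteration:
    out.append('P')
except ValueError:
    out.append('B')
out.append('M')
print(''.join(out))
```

Execution trace: 'H' (try body) → 'P' (except StopIteration) → 'M' (after the try/except). Output: HPM

Answer: HPM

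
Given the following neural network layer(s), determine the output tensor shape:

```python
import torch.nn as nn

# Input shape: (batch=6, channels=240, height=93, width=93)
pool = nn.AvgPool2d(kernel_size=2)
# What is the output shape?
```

Input: (6, 240, 93, 93) -> Output: (6, 240, 46, 46)

Answer: (6, 240, 46, 46)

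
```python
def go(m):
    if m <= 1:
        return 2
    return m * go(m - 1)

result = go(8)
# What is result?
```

go(8) = 8 * 7 * 6 * 5 * 4 * 3 * 2 * 2 = 80640

Answer: 80640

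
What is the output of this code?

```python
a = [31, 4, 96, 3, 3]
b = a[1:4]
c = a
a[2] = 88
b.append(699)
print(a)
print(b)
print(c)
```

Key concept: slice vs alias.
Step by step:
`a = [31, 4, 96, 3, 3]` → a = [31, 4, 96, 3, 3]
`b = a[1:4]` → b = [4, 96, 3]
`c = a` → c = [31, 4, 96, 3, 3] (same object as a)
`a[2] = 88` → a = [31, 4, 88, 3, 3] (same object as c); c = [31, 4, 88, 3, 3] (same object as a)
`b.append(699)` → b = [4, 96, 3, 699]
`print(a)` → prints [31, 4, 88, 3, 3]
`print(b)` → prints [4, 96, 3, 699]
`print(c)` → prints [31, 4, 88, 3, 3]

Answer:
[31, 4, 88, 3, 3]
[4, 96, 3, 699]
[31, 4, 88, 3, 3]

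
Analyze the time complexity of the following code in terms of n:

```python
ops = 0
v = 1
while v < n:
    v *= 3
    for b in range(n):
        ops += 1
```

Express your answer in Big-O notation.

Each loop level contributes: log n × n. Multiplying the contributions gives O(n log n).

Answer: O(n log n)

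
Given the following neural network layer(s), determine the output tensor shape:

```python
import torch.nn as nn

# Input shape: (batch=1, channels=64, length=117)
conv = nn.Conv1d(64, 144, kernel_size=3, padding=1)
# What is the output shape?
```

Input: (1, 64, 117) -> Output: (1, 144, 117)

Answer: (1, 144, 117)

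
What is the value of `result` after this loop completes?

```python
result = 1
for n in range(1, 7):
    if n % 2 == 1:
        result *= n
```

Product of odd numbers 1 to 6
`result` takes the values: 1 → 3 → 15

Answer: 15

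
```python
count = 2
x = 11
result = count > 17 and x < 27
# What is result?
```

Trace:
`count = 2` → count = 2
`x = 11` → x = 11
`result = count > 17 and x < 27` → result = False
So result = False

Answer: False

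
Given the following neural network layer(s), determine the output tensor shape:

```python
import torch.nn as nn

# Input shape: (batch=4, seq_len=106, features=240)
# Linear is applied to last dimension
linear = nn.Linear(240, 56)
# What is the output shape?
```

Input: (4, 106, 240) -> Output: (4, 106, 56)

Answer: (4, 106, 56)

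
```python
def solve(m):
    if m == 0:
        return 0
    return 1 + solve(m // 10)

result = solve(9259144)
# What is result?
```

Count of digits of 9259144: 7

Answer: 7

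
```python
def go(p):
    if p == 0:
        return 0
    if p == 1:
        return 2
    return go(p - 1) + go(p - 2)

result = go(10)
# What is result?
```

Build up from base cases: go(0)=0, go(1)=2, go(2)=2, go(3)=4, go(4)=6, go(5)=10, go(6)=16, ..., go(10)=110

Answer: 110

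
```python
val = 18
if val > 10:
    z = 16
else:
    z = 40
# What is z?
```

Trace:
`val = 18` → val = 18
`if val > 10: ...` → val > 10 is True → z = 16
So z = 16

Answer: 16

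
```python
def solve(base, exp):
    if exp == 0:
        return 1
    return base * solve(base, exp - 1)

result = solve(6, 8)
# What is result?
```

solve(6, 8) = 6 * 6 * 6 * 6 * 6 * 6 * 6 * 6 = 1679616

Answer: 1679616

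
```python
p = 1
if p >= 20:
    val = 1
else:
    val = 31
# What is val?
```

Trace:
`p = 1` → p = 1
`if p >= 20: ...` → p >= 20 is False, take else branch → val = 31
So val = 31

Answer: 31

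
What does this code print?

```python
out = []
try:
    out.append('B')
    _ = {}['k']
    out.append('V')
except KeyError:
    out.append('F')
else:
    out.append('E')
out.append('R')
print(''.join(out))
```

Execution trace: 'B' (try body) → 'F' (except KeyError) → 'R' (after the try/except). Output: BFR

Answer: BFR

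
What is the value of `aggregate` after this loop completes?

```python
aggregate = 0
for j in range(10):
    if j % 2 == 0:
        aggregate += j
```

Sum of even numbers 0 to 9
`aggregate` takes the values: 0 → 2 → 6 → 12 → 20

Answer: 20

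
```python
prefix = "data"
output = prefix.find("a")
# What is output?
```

Trace:
`prefix = "data"` → prefix = 'data'
`output = prefix.find("a")` → output = 1
So output = 1

Answer: 1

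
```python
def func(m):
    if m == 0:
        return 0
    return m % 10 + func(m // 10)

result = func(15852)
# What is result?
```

Sum of digits of 15852: 2 + 5 + 8 + 5 + 1 = 21

Answer: 21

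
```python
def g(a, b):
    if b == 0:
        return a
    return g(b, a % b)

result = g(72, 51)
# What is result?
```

g(72, 51) -> g(51, 21) -> g(21, 9) -> g(9, 3) -> g(3, 0) -> 3

Answer: 3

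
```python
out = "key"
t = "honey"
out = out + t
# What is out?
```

Trace:
`out = "key"` → out = 'key'
`t = "honey"` → t = 'honey'
`out = out + t` → out = 'keyhoney'
So out = 'keyhoney'

Answer: 'keyhoney'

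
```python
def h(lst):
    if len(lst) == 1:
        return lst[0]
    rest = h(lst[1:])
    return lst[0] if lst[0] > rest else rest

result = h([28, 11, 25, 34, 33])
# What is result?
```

Recursive max over [28, 11, 25, 34, 33] = 34

Answer: 34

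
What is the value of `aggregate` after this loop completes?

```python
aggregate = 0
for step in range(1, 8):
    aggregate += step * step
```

Sum of squares 1² to 7² = 140
`aggregate` takes the values: 0 → 1 → 5 → 14 → 30 → 55 → 91 → 140

Answer: 140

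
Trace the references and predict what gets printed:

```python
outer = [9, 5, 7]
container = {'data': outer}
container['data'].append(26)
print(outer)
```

Key concept: dict holds reference to list.
Step by step:
`outer = [9, 5, 7]` → outer = [9, 5, 7]
`container = {'data': outer}` → container = {'data': [9, 5, 7]}
`container['data'].append(26)` → outer = [9, 5, 7, 26]; container = {'data': [9, 5, 7, 26]}
`print(outer)` → prints [9, 5, 7, 26]

Answer: [9, 5, 7, 26]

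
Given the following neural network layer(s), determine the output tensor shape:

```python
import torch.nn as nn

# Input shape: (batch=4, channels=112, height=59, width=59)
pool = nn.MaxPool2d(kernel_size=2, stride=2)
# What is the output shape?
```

Input: (4, 112, 59, 59) -> Output: (4, 112, 29, 29)

Answer: (4, 112, 29, 29)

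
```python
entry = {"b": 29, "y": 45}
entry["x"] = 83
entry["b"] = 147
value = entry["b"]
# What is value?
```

Trace:
`entry = {"b": 29, "y": 45}` → entry = {'b': 29, 'y': 45}
`entry["x"] = 83` → entry = {'b': 29, 'y': 45, 'x': 83}
`entry["b"] = 147` → entry = {'b': 147, 'y': 45, 'x': 83}
`value = entry["b"]` → value = 147
So value = 147

Answer: 147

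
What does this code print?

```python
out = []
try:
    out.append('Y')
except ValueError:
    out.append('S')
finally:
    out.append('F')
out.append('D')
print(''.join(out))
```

Execution trace: 'Y' (try body, no exception) → 'F' (finally) → 'D' (after the try/except). Output: YFD

Answer: YFD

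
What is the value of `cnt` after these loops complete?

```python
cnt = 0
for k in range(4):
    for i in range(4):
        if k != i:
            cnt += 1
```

4² - 4 (exclude diagonal)
`cnt` takes the values: 0 → 1 → 2 → 3 → 4 → 5 → 6 → 7 → 8 → 9 → 10 → 11 → 12

Answer: 12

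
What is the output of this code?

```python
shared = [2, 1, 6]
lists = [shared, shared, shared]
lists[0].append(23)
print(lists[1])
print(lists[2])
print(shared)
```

Key concept: list of same reference.
Step by step:
`shared = [2, 1, 6]` → shared = [2, 1, 6]
`lists = [shared, shared, shared]` → lists = [[2, 1, 6], [2, 1, 6], [2, 1, 6]]
`lists[0].append(23)` → shared = [2, 1, 6, 23]; lists = [[2, 1, 6, 23], [2, 1, 6, 23], [2, 1, 6, 23]]
`print(lists[1])` → prints [2, 1, 6, 23]
`print(lists[2])` → prints [2, 1, 6, 23]
`print(shared)` → prints [2, 1, 6, 23]

Answer:
[2, 1, 6, 23]
[2, 1, 6, 23]
[2, 1, 6, 23]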